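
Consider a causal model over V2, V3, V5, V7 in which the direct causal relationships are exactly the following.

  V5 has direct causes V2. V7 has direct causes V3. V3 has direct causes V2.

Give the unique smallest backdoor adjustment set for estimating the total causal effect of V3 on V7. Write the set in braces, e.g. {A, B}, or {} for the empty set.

{}

Variables eligible for adjustment (non-descendants of V3, excluding V3 and V7): {V2, V5}.
Backdoor paths from V3 to V7:
  (none)
With no backdoor paths the empty set already satisfies the criterion, and it is trivially minimal.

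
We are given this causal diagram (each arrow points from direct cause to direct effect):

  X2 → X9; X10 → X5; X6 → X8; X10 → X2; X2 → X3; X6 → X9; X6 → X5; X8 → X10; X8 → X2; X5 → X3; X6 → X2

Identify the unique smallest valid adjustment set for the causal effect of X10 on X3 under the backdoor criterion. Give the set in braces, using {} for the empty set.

{X8}

Variables eligible for adjustment (non-descendants of X10, excluding X10 and X3): {X6, X8}.
Backdoor paths from X10 to X3:
  P1: X10 <- X8 <- X6 -> X2 -> X3
  P2: X10 <- X8 <- X6 -> X9 <- X2 -> X3
  P3: X10 <- X8 <- X6 -> X5 -> X3
  P4: X10 <- X8 -> X2 <- X6 -> X5 -> X3
  P5: X10 <- X8 -> X2 -> X9 <- X6 -> X5 -> X3
  P6: X10 <- X8 -> X2 -> X3
The empty set is not sufficient: P1 (X10 <- X8 <- X6 -> X2 -> X3) has no collider blocking it and no conditioned non-collider, so it is open.
Try {X8}:
  P1: blocked at chain node X8 ∈ conditioning set.
  P2: blocked at chain node X8 ∈ conditioning set.
  P3: blocked at chain node X8 ∈ conditioning set.
  P4: blocked at fork node X8 ∈ conditioning set.
  P5: blocked at fork node X8 ∈ conditioning set.
  P6: blocked at fork node X8 ∈ conditioning set.
{X8} contains no descendant of X10 and blocks every backdoor path.
No other singleton works — e.g. {X6} leaves P6 open — so {X8} is the unique smallest valid adjustment set.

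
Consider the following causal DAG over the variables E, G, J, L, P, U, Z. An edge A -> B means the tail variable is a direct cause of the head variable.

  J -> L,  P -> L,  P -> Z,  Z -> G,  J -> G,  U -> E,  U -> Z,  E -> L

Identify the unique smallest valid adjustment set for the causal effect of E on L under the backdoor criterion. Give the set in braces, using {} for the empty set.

{}

Variables eligible for adjustment (non-descendants of E, excluding E and L): {G, J, P, U, Z}.
Backdoor paths from E to L:
  P1: E <- U -> Z <- P -> L
  P2: E <- U -> Z -> G <- J -> L
Each backdoor path contains an unconditioned collider, so every path is already blocked with the empty conditioning set:
  P1: blocked at collider Z (neither it nor any descendant is in the conditioning set).
  P2: blocked at collider G (neither it nor any descendant is in the conditioning set).
The empty set is therefore the unique smallest valid set.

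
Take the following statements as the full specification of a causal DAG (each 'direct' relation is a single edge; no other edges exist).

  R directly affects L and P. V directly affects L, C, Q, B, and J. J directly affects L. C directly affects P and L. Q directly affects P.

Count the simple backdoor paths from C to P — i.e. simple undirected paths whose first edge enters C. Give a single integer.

A backdoor path from C to P is any simple undirected path whose first edge points into C (i.e. leaves C via a parent).
Parents of C: {V}.
Enumerating:
  P1: C <- V -> J -> L <- R -> P
  P2: C <- V -> Q -> P
  P3: C <- V -> L <- R -> P
That exhausts the simple backdoor paths. Count: 3.

3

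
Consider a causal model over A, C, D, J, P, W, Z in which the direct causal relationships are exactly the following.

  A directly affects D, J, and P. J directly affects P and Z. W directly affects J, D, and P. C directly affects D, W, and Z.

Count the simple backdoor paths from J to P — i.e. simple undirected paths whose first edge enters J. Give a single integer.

6

A backdoor path from J to P is any simple undirected path whose first edge points into J (i.e. leaves J via a parent).
Parents of J: {A, W}.
Enumerating:
  P1: J <- A -> D <- C -> W -> P
  P2: J <- A -> D <- W -> P
  P3: J <- A -> P
  P4: J <- W <- C -> D <- A -> P
  P5: J <- W -> D <- A -> P
  P6: J <- W -> P
That exhausts the simple backdoor paths. Count: 6.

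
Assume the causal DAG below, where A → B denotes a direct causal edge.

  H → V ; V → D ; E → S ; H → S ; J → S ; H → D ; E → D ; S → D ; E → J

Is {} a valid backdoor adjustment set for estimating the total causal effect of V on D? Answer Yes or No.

No

Backdoor paths from V to D (paths whose first edge points into V):
  P1: V <- H -> S <- E -> D
  P2: V <- H -> S <- J <- E -> D
  P3: V <- H -> S -> D
  P4: V <- H -> D
Condition 1 (no descendant of V in the set): holds — descendants of V are {D}; none are in {}.
Condition 2 (every backdoor path blocked by {}):
  P1: blocked at collider S (neither it nor any descendant is in the conditioning set).
  P2: blocked at collider S (neither it nor any descendant is in the conditioning set).
  P3: open — no interior node is in the conditioning set.
  P4: open — no interior node is in the conditioning set.
{} does not satisfy the backdoor criterion.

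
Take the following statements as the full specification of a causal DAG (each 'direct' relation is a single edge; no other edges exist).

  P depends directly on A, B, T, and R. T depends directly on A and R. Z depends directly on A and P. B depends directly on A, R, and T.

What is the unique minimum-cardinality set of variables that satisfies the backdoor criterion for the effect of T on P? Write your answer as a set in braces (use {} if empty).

{A, R}

Variables eligible for adjustment (non-descendants of T, excluding T and P): {A, R}.
Backdoor paths from T to P:
  P1: T <- R -> B <- A -> P
  P2: T <- R -> B <- A -> Z <- P
  P3: T <- R -> B -> P
  P4: T <- R -> P
  P5: T <- A -> B <- R -> P
  P6: T <- A -> B -> P
  P7: T <- A -> P
  P8: T <- A -> Z <- P
The empty set is not sufficient: P3 (T <- R -> B -> P) has no collider blocking it and no conditioned non-collider, so it is open.
Try {A, R}:
  P1: blocked at fork node R ∈ conditioning set.
  P2: blocked at fork node R ∈ conditioning set.
  P3: blocked at fork node R ∈ conditioning set.
  P4: blocked at fork node R ∈ conditioning set.
  P5: blocked at fork node A ∈ conditioning set.
  P6: blocked at fork node A ∈ conditioning set.
  P7: blocked at fork node A ∈ conditioning set.
  P8: blocked at fork node A ∈ conditioning set.
{A, R} contains no descendant of T and blocks every backdoor path.
Every element of {A, R} is needed (dropping A leaves P6 open; dropping R leaves P3 open), so no proper subset is valid.
Among all size-2 subsets of the eligible variables, only {A, R} blocks every backdoor path, so it is the unique smallest valid adjustment set.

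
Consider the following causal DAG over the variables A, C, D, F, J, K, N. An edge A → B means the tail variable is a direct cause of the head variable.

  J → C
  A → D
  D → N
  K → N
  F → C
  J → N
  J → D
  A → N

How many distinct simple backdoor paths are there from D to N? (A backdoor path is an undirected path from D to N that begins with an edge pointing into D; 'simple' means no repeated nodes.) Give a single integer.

2

A backdoor path from D to N is any simple undirected path whose first edge points into D (i.e. leaves D via a parent).
Parents of D: {A, J}.
Enumerating:
  P1: D <- A -> N
  P2: D <- J -> N
That exhausts the simple backdoor paths. Count: 2.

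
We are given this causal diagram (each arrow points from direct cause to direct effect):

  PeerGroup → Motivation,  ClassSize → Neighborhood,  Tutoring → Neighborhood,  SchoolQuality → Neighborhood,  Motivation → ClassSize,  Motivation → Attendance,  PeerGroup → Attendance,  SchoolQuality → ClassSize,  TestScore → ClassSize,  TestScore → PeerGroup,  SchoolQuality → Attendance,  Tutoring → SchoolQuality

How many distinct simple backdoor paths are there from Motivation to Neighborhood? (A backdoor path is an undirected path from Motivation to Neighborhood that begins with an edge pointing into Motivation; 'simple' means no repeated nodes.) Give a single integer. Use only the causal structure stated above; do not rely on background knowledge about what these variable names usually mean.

6

A backdoor path from Motivation to Neighborhood is any simple undirected path whose first edge points into Motivation (i.e. leaves Motivation via a parent).
Parents of Motivation: {PeerGroup}.
Enumerating:
  P1: Motivation <- PeerGroup <- TestScore -> ClassSize <- SchoolQuality <- Tutoring -> Neighborhood
  P2: Motivation <- PeerGroup <- TestScore -> ClassSize <- SchoolQuality -> Neighborhood
  P3: Motivation <- PeerGroup <- TestScore -> ClassSize -> Neighborhood
  P4: Motivation <- PeerGroup -> Attendance <- SchoolQuality <- Tutoring -> Neighborhood
  P5: Motivation <- PeerGroup -> Attendance <- SchoolQuality -> ClassSize -> Neighborhood
  P6: Motivation <- PeerGroup -> Attendance <- SchoolQuality -> Neighborhood
That exhausts the simple backdoor paths. Count: 6.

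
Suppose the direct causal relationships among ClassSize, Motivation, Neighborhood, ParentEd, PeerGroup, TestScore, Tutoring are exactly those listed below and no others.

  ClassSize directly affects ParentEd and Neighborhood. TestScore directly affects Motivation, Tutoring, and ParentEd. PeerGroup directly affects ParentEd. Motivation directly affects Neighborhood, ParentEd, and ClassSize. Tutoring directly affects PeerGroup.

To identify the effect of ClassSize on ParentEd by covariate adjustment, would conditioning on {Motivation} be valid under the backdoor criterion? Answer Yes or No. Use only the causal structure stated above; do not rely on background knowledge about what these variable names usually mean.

Yes

Backdoor paths from ClassSize to ParentEd (paths whose first edge points into ClassSize):
  P1: ClassSize <- Motivation <- TestScore -> Tutoring -> PeerGroup -> ParentEd
  P2: ClassSize <- Motivation <- TestScore -> ParentEd
  P3: ClassSize <- Motivation -> ParentEd
Condition 1 (no descendant of ClassSize in the set): holds — descendants of ClassSize are {Neighborhood, ParentEd}; none are in {Motivation}.
Condition 2 (every backdoor path blocked by {Motivation}):
  P1: blocked at chain node Motivation ∈ conditioning set.
  P2: blocked at chain node Motivation ∈ conditioning set.
  P3: blocked at fork node Motivation ∈ conditioning set.
{Motivation} satisfies the backdoor criterion.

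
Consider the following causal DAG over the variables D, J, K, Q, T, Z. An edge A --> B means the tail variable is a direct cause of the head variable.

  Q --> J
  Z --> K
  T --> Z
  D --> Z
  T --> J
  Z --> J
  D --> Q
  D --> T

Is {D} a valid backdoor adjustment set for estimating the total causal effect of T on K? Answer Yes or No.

Yes

Backdoor paths from T to K (paths whose first edge points into T):
  P1: T <- D -> Q -> J <- Z -> K
  P2: T <- D -> Z -> K
Condition 1 (no descendant of T in the set): holds — descendants of T are {J, K, Z}; none are in {D}.
Condition 2 (every backdoor path blocked by {D}):
  P1: blocked at fork node D ∈ conditioning set.
  P2: blocked at fork node D ∈ conditioning set.
{D} satisfies the backdoor criterion.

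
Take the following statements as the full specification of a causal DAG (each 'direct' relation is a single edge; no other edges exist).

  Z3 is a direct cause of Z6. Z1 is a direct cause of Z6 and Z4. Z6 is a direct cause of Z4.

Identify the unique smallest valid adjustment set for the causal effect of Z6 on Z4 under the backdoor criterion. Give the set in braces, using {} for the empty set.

{Z1}

Variables eligible for adjustment (non-descendants of Z6, excluding Z6 and Z4): {Z1, Z3}.
Backdoor paths from Z6 to Z4:
  P1: Z6 <- Z1 -> Z4
The empty set is not sufficient: P1 (Z6 <- Z1 -> Z4) has no collider blocking it and no conditioned non-collider, so it is open.
Try {Z1}:
  P1: blocked at fork node Z1 ∈ conditioning set.
{Z1} contains no descendant of Z6 and blocks every backdoor path.
No other singleton works — e.g. {Z3} leaves P1 open — so {Z1} is the unique smallest valid adjustment set.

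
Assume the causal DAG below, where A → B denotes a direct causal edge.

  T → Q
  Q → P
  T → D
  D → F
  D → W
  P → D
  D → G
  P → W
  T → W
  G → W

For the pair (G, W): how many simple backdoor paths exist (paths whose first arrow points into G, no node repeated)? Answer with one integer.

5

A backdoor path from G to W is any simple undirected path whose first edge points into G (i.e. leaves G via a parent).
Parents of G: {D}.
Enumerating:
  P1: G <- D <- T -> Q -> P -> W
  P2: G <- D <- T -> W
  P3: G <- D <- P <- Q <- T -> W
  P4: G <- D <- P -> W
  P5: G <- D -> W
That exhausts the simple backdoor paths. Count: 5.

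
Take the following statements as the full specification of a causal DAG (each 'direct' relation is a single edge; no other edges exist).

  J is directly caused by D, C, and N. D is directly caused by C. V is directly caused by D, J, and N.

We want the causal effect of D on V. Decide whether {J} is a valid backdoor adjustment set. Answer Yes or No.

Backdoor paths from D to V (paths whose first edge points into D):
  P1: D <- C -> J <- N -> V
  P2: D <- C -> J -> V
Condition 1 (no descendant of D in the set): FAILS — J is a descendant of D.
Condition 2 (every backdoor path blocked by {J}):
  P1: open — collider(s) J are conditioned on (or have a conditioned descendant) and no non-collider on the path is in the set.
  P2: blocked at chain node J ∈ conditioning set.
{J} does not satisfy the backdoor criterion.

No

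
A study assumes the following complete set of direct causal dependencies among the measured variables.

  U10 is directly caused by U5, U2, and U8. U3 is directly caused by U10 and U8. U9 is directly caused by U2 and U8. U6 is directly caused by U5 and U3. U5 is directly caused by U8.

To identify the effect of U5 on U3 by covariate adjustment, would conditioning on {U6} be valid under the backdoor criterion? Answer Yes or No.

No

Backdoor paths from U5 to U3 (paths whose first edge points into U5):
  P1: U5 <- U8 -> U9 <- U2 -> U10 -> U3
  P2: U5 <- U8 -> U10 -> U3
  P3: U5 <- U8 -> U3
Condition 1 (no descendant of U5 in the set): FAILS — U6 is a descendant of U5.
Condition 2 (every backdoor path blocked by {U6}):
  P1: blocked at collider U9 (neither it nor any descendant is in the conditioning set).
  P2: open — no interior node is in the conditioning set.
  P3: open — no interior node is in the conditioning set.
{U6} does not satisfy the backdoor criterion.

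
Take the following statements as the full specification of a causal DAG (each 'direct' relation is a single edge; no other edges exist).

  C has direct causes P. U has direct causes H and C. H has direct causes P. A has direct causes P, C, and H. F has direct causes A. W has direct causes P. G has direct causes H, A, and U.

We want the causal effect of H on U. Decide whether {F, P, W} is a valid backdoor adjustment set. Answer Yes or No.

Backdoor paths from H to U (paths whose first edge points into H):
  P1: H <- P -> C -> A -> G <- U
  P2: H <- P -> C -> U
  P3: H <- P -> A <- C -> U
  P4: H <- P -> A -> G <- U
Condition 1 (no descendant of H in the set): FAILS — F is a descendant of H.
Condition 2 (every backdoor path blocked by {F, P, W}):
  P1: blocked at fork node P ∈ conditioning set.
  P2: blocked at fork node P ∈ conditioning set.
  P3: blocked at fork node P ∈ conditioning set.
  P4: blocked at fork node P ∈ conditioning set.
{F, P, W} does not satisfy the backdoor criterion.

No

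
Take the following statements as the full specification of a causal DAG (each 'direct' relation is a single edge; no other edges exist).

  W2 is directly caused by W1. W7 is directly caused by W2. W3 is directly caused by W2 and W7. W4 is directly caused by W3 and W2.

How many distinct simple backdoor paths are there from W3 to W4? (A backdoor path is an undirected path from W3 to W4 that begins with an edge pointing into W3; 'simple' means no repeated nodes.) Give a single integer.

A backdoor path from W3 to W4 is any simple undirected path whose first edge points into W3 (i.e. leaves W3 via a parent).
Parents of W3: {W2, W7}.
Enumerating:
  P1: W3 <- W2 -> W4
  P2: W3 <- W7 <- W2 -> W4
That exhausts the simple backdoor paths. Count: 2.

2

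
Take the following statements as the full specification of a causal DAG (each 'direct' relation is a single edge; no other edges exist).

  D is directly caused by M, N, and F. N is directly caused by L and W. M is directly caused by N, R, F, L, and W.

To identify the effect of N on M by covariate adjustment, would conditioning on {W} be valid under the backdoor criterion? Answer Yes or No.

No

Backdoor paths from N to M (paths whose first edge points into N):
  P1: N <- W -> M
  P2: N <- L -> M
Condition 1 (no descendant of N in the set): holds — descendants of N are {D, M}; none are in {W}.
Condition 2 (every backdoor path blocked by {W}):
  P1: blocked at fork node W ∈ conditioning set.
  P2: open — no interior node is in the conditioning set.
{W} does not satisfy the backdoor criterion.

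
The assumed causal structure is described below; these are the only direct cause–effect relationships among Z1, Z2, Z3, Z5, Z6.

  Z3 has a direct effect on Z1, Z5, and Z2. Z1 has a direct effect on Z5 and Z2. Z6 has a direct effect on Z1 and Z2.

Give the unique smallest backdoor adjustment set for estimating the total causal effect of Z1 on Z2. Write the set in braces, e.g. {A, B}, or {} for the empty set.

{Z3, Z6}

Variables eligible for adjustment (non-descendants of Z1, excluding Z1 and Z2): {Z3, Z6}.
Backdoor paths from Z1 to Z2:
  P1: Z1 <- Z6 -> Z2
  P2: Z1 <- Z3 -> Z2
The empty set is not sufficient: P1 (Z1 <- Z6 -> Z2) has no collider blocking it and no conditioned non-collider, so it is open.
Try {Z3, Z6}:
  P1: blocked at fork node Z6 ∈ conditioning set.
  P2: blocked at fork node Z3 ∈ conditioning set.
{Z3, Z6} contains no descendant of Z1 and blocks every backdoor path.
Every element of {Z3, Z6} is needed (dropping Z3 leaves P2 open; dropping Z6 leaves P1 open), so no proper subset is valid.
Among all size-2 subsets of the eligible variables, only {Z3, Z6} blocks every backdoor path, so it is the unique smallest valid adjustment set.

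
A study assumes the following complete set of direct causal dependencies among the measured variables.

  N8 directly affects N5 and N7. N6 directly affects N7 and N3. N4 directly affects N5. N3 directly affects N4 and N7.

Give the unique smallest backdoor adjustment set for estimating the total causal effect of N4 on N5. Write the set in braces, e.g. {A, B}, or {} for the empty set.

{}

Variables eligible for adjustment (non-descendants of N4, excluding N4 and N5): {N3, N6, N7, N8}.
Backdoor paths from N4 to N5:
  P1: N4 <- N3 <- N6 -> N7 <- N8 -> N5
  P2: N4 <- N3 -> N7 <- N8 -> N5
Each backdoor path contains an unconditioned collider, so every path is already blocked with the empty conditioning set:
  P1: blocked at collider N7 (neither it nor any descendant is in the conditioning set).
  P2: blocked at collider N7 (neither it nor any descendant is in the conditioning set).
The empty set is therefore the unique smallest valid set.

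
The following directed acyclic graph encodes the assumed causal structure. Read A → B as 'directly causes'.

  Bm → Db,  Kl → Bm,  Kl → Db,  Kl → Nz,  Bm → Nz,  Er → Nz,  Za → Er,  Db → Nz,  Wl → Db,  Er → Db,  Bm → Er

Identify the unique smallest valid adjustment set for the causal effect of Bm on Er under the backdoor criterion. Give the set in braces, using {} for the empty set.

Variables eligible for adjustment (non-descendants of Bm, excluding Bm and Er): {Kl, Wl, Za}.
Backdoor paths from Bm to Er:
  P1: Bm <- Kl -> Db <- Er
  P2: Bm <- Kl -> Db -> Nz <- Er
  P3: Bm <- Kl -> Nz <- Er
  P4: Bm <- Kl -> Nz <- Db <- Er
Each backdoor path contains an unconditioned collider, so every path is already blocked with the empty conditioning set:
  P1: blocked at collider Db (neither it nor any descendant is in the conditioning set).
  P2: blocked at collider Nz (neither it nor any descendant is in the conditioning set).
  P3: blocked at collider Nz (neither it nor any descendant is in the conditioning set).
  P4: blocked at collider Nz (neither it nor any descendant is in the conditioning set).
The empty set is therefore the unique smallest valid set.

{}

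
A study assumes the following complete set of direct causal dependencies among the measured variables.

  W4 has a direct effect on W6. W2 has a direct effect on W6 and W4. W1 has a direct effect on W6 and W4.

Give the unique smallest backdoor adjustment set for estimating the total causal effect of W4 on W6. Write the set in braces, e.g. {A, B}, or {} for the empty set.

Variables eligible for adjustment (non-descendants of W4, excluding W4 and W6): {W1, W2}.
Backdoor paths from W4 to W6:
  P1: W4 <- W1 -> W6
  P2: W4 <- W2 -> W6
The empty set is not sufficient: P1 (W4 <- W1 -> W6) has no collider blocking it and no conditioned non-collider, so it is open.
Try {W1, W2}:
  P1: blocked at fork node W1 ∈ conditioning set.
  P2: blocked at fork node W2 ∈ conditioning set.
{W1, W2} contains no descendant of W4 and blocks every backdoor path.
Every element of {W1, W2} is needed (dropping W1 leaves P1 open; dropping W2 leaves P2 open), so no proper subset is valid.
Among all size-2 subsets of the eligible variables, only {W1, W2} blocks every backdoor path, so it is the unique smallest valid adjustment set.

{W1, W2}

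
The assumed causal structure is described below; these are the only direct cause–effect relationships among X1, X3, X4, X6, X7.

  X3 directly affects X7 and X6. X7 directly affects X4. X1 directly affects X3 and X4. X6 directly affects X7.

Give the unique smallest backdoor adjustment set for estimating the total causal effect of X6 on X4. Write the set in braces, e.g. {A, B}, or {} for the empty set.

Variables eligible for adjustment (non-descendants of X6, excluding X6 and X4): {X1, X3}.
Backdoor paths from X6 to X4:
  P1: X6 <- X3 <- X1 -> X4
  P2: X6 <- X3 -> X7 -> X4
The empty set is not sufficient: P1 (X6 <- X3 <- X1 -> X4) has no collider blocking it and no conditioned non-collider, so it is open.
Try {X3}:
  P1: blocked at chain node X3 ∈ conditioning set.
  P2: blocked at fork node X3 ∈ conditioning set.
{X3} contains no descendant of X6 and blocks every backdoor path.
No other singleton works — e.g. {X1} leaves P2 open — so {X3} is the unique smallest valid adjustment set.

{X3}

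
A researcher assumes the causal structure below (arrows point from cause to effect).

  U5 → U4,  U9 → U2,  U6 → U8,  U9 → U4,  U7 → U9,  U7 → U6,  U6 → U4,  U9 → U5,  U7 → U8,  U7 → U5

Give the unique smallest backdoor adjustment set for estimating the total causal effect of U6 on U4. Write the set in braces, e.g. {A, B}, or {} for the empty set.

Variables eligible for adjustment (non-descendants of U6, excluding U6 and U4): {U2, U5, U7, U9}.
Backdoor paths from U6 to U4:
  P1: U6 <- U7 -> U9 -> U5 -> U4
  P2: U6 <- U7 -> U9 -> U4
  P3: U6 <- U7 -> U5 <- U9 -> U4
  P4: U6 <- U7 -> U5 -> U4
The empty set is not sufficient: P1 (U6 <- U7 -> U9 -> U5 -> U4) has no collider blocking it and no conditioned non-collider, so it is open.
Try {U7}:
  P1: blocked at fork node U7 ∈ conditioning set.
  P2: blocked at fork node U7 ∈ conditioning set.
  P3: blocked at fork node U7 ∈ conditioning set.
  P4: blocked at fork node U7 ∈ conditioning set.
{U7} contains no descendant of U6 and blocks every backdoor path.
No other singleton works — e.g. {U9} leaves P4 open — so {U7} is the unique smallest valid adjustment set.

{U7}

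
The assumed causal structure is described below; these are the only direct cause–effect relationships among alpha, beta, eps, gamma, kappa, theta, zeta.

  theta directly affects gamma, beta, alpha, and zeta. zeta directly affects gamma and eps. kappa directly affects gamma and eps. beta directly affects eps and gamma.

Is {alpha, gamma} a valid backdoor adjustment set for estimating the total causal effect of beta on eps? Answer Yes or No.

No

Backdoor paths from beta to eps (paths whose first edge points into beta):
  P1: beta <- theta -> zeta -> eps
  P2: beta <- theta -> zeta -> gamma <- kappa -> eps
  P3: beta <- theta -> gamma <- zeta -> eps
  P4: beta <- theta -> gamma <- kappa -> eps
Condition 1 (no descendant of beta in the set): FAILS — gamma is a descendant of beta.
Condition 2 (every backdoor path blocked by {alpha, gamma}):
  P1: open — no interior node is in the conditioning set.
  P2: open — collider(s) gamma are conditioned on (or have a conditioned descendant) and no non-collider on the path is in the set.
  P3: open — collider(s) gamma are conditioned on (or have a conditioned descendant) and no non-collider on the path is in the set.
  P4: open — collider(s) gamma are conditioned on (or have a conditioned descendant) and no non-collider on the path is in the set.
{alpha, gamma} does not satisfy the backdoor criterion.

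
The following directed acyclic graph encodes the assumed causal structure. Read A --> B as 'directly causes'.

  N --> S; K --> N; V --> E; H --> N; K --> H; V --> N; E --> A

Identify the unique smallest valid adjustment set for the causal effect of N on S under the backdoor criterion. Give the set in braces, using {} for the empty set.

{}

Variables eligible for adjustment (non-descendants of N, excluding N and S): {A, E, H, K, V}.
Backdoor paths from N to S:
  (none)
With no backdoor paths the empty set already satisfies the criterion, and it is trivially minimal.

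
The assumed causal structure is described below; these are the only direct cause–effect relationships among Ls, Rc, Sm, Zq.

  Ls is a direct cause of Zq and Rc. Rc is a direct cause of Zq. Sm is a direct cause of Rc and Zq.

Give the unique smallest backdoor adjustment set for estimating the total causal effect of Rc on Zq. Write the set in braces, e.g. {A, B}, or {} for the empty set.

{Ls, Sm}

Variables eligible for adjustment (non-descendants of Rc, excluding Rc and Zq): {Ls, Sm}.
Backdoor paths from Rc to Zq:
  P1: Rc <- Ls -> Zq
  P2: Rc <- Sm -> Zq
The empty set is not sufficient: P1 (Rc <- Ls -> Zq) has no collider blocking it and no conditioned non-collider, so it is open.
Try {Ls, Sm}:
  P1: blocked at fork node Ls ∈ conditioning set.
  P2: blocked at fork node Sm ∈ conditioning set.
{Ls, Sm} contains no descendant of Rc and blocks every backdoor path.
Every element of {Ls, Sm} is needed (dropping Ls leaves P1 open; dropping Sm leaves P2 open), so no proper subset is valid.
Among all size-2 subsets of the eligible variables, only {Ls, Sm} blocks every backdoor path, so it is the unique smallest valid adjustment set.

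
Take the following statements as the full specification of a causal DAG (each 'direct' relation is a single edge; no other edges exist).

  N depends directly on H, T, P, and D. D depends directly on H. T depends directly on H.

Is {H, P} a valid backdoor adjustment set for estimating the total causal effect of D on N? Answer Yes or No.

Backdoor paths from D to N (paths whose first edge points into D):
  P1: D <- H -> T -> N
  P2: D <- H -> N
Condition 1 (no descendant of D in the set): holds — descendants of D are {N}; none are in {H, P}.
Condition 2 (every backdoor path blocked by {H, P}):
  P1: blocked at fork node H ∈ conditioning set.
  P2: blocked at fork node H ∈ conditioning set.
{H, P} satisfies the backdoor criterion.

Yes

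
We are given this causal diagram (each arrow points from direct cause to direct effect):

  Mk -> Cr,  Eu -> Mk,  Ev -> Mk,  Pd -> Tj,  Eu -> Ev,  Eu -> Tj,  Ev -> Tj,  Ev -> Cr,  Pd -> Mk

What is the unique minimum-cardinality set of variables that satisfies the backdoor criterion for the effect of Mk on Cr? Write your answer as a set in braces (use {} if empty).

Variables eligible for adjustment (non-descendants of Mk, excluding Mk and Cr): {Eu, Ev, Pd, Tj}.
Backdoor paths from Mk to Cr:
  P1: Mk <- Eu -> Ev -> Cr
  P2: Mk <- Eu -> Tj <- Ev -> Cr
  P3: Mk <- Ev -> Cr
  P4: Mk <- Pd -> Tj <- Eu -> Ev -> Cr
  P5: Mk <- Pd -> Tj <- Ev -> Cr
The empty set is not sufficient: P1 (Mk <- Eu -> Ev -> Cr) has no collider blocking it and no conditioned non-collider, so it is open.
Try {Ev}:
  P1: blocked at chain node Ev ∈ conditioning set.
  P2: blocked at collider Tj (neither it nor any descendant is in the conditioning set).
  P3: blocked at fork node Ev ∈ conditioning set.
  P4: blocked at collider Tj (neither it nor any descendant is in the conditioning set).
  P5: blocked at collider Tj (neither it nor any descendant is in the conditioning set).
{Ev} contains no descendant of Mk and blocks every backdoor path.
No other singleton works — e.g. {Eu} leaves P3 open — so {Ev} is the unique smallest valid adjustment set.

{Ev}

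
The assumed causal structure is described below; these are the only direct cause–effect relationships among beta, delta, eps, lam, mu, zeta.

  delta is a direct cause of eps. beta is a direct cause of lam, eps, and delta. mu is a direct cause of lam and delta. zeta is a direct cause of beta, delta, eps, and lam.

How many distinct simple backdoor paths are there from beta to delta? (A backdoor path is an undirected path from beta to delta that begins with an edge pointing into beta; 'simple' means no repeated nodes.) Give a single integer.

3

A backdoor path from beta to delta is any simple undirected path whose first edge points into beta (i.e. leaves beta via a parent).
Parents of beta: {zeta}.
Enumerating:
  P1: beta <- zeta -> delta
  P2: beta <- zeta -> lam <- mu -> delta
  P3: beta <- zeta -> eps <- delta
That exhausts the simple backdoor paths. Count: 3.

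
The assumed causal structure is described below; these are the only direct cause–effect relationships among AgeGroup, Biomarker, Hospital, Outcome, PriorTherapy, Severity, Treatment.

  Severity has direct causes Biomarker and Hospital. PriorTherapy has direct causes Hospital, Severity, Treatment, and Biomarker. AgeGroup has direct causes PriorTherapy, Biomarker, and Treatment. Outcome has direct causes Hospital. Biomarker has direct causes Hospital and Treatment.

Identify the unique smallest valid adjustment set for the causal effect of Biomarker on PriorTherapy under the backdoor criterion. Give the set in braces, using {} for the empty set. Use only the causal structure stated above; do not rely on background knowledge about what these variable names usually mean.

Variables eligible for adjustment (non-descendants of Biomarker, excluding Biomarker and PriorTherapy): {Hospital, Outcome, Treatment}.
Backdoor paths from Biomarker to PriorTherapy:
  P1: Biomarker <- Hospital -> Severity -> PriorTherapy
  P2: Biomarker <- Hospital -> PriorTherapy
  P3: Biomarker <- Treatment -> PriorTherapy
  P4: Biomarker <- Treatment -> AgeGroup <- PriorTherapy
The empty set is not sufficient: P1 (Biomarker <- Hospital -> Severity -> PriorTherapy) has no collider blocking it and no conditioned non-collider, so it is open.
Try {Hospital, Treatment}:
  P1: blocked at fork node Hospital ∈ conditioning set.
  P2: blocked at fork node Hospital ∈ conditioning set.
  P3: blocked at fork node Treatment ∈ conditioning set.
  P4: blocked at fork node Treatment ∈ conditioning set.
{Hospital, Treatment} contains no descendant of Biomarker and blocks every backdoor path.
Every element of {Hospital, Treatment} is needed (dropping Hospital leaves P1 open; dropping Treatment leaves P3 open), so no proper subset is valid.
Among all size-2 subsets of the eligible variables, only {Hospital, Treatment} blocks every backdoor path, so it is the unique smallest valid adjustment set.

{Hospital, Treatment}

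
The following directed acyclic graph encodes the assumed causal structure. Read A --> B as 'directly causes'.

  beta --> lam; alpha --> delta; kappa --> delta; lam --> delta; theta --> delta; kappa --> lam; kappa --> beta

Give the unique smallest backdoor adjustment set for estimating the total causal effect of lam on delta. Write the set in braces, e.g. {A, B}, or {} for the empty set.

Variables eligible for adjustment (non-descendants of lam, excluding lam and delta): {alpha, beta, kappa, theta}.
Backdoor paths from lam to delta:
  P1: lam <- kappa -> delta
  P2: lam <- beta <- kappa -> delta
The empty set is not sufficient: P1 (lam <- kappa -> delta) has no collider blocking it and no conditioned non-collider, so it is open.
Try {kappa}:
  P1: blocked at fork node kappa ∈ conditioning set.
  P2: blocked at fork node kappa ∈ conditioning set.
{kappa} contains no descendant of lam and blocks every backdoor path.
No other singleton works — e.g. {beta} leaves P1 open — so {kappa} is the unique smallest valid adjustment set.

{kappa}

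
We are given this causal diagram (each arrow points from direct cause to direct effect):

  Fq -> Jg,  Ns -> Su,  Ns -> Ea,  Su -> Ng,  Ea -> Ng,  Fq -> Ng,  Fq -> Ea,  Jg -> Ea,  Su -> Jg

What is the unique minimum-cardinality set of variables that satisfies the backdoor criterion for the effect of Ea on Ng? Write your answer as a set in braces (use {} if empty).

{Fq, Su}

Variables eligible for adjustment (non-descendants of Ea, excluding Ea and Ng): {Fq, Jg, Ns, Su}.
Backdoor paths from Ea to Ng:
  P1: Ea <- Ns -> Su -> Jg <- Fq -> Ng
  P2: Ea <- Ns -> Su -> Ng
  P3: Ea <- Fq -> Jg <- Su -> Ng
  P4: Ea <- Fq -> Ng
  P5: Ea <- Jg <- Fq -> Ng
  P6: Ea <- Jg <- Su -> Ng
The empty set is not sufficient: P2 (Ea <- Ns -> Su -> Ng) has no collider blocking it and no conditioned non-collider, so it is open.
Try {Fq, Su}:
  P1: blocked at chain node Su ∈ conditioning set.
  P2: blocked at chain node Su ∈ conditioning set.
  P3: blocked at fork node Fq ∈ conditioning set.
  P4: blocked at fork node Fq ∈ conditioning set.
  P5: blocked at fork node Fq ∈ conditioning set.
  P6: blocked at fork node Su ∈ conditioning set.
{Fq, Su} contains no descendant of Ea and blocks every backdoor path.
Every element of {Fq, Su} is needed (dropping Fq leaves P4 open; dropping Su leaves P2 open), so no proper subset is valid.
Among all size-2 subsets of the eligible variables, only {Fq, Su} blocks every backdoor path, so it is the unique smallest valid adjustment set.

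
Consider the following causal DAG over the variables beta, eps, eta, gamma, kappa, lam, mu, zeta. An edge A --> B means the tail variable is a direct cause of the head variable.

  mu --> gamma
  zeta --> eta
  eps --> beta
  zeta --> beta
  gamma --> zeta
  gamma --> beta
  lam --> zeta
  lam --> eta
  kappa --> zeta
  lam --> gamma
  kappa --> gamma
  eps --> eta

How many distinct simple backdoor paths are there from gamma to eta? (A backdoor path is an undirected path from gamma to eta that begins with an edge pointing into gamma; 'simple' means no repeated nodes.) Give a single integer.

6

A backdoor path from gamma to eta is any simple undirected path whose first edge points into gamma (i.e. leaves gamma via a parent).
Parents of gamma: {kappa, lam, mu}.
Enumerating:
  P1: gamma <- kappa -> zeta <- lam -> eta
  P2: gamma <- kappa -> zeta -> beta <- eps -> eta
  P3: gamma <- kappa -> zeta -> eta
  P4: gamma <- lam -> zeta -> beta <- eps -> eta
  P5: gamma <- lam -> zeta -> eta
  P6: gamma <- lam -> eta
That exhausts the simple backdoor paths. Count: 6.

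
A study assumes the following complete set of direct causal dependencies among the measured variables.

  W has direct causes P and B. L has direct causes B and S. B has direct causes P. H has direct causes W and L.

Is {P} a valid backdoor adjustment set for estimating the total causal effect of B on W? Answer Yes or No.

Backdoor paths from B to W (paths whose first edge points into B):
  P1: B <- P -> W
Condition 1 (no descendant of B in the set): holds — descendants of B are {H, L, W}; none are in {P}.
Condition 2 (every backdoor path blocked by {P}):
  P1: blocked at fork node P ∈ conditioning set.
{P} satisfies the backdoor criterion.

Yes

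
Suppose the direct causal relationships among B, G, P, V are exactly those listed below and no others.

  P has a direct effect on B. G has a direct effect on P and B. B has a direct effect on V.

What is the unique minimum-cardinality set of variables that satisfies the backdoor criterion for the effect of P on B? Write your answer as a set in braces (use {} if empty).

Variables eligible for adjustment (non-descendants of P, excluding P and B): {G}.
Backdoor paths from P to B:
  P1: P <- G -> B
The empty set is not sufficient: P1 (P <- G -> B) has no collider blocking it and no conditioned non-collider, so it is open.
Try {G}:
  P1: blocked at fork node G ∈ conditioning set.
{G} contains no descendant of P and blocks every backdoor path.
{G} is the unique smallest valid adjustment set.

{G}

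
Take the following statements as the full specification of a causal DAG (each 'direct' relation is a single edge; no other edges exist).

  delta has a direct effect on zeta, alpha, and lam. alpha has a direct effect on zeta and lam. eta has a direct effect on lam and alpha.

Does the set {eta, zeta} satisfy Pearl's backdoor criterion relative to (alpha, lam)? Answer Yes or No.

No

Backdoor paths from alpha to lam (paths whose first edge points into alpha):
  P1: alpha <- delta -> lam
  P2: alpha <- eta -> lam
Condition 1 (no descendant of alpha in the set): FAILS — zeta is a descendant of alpha.
Condition 2 (every backdoor path blocked by {eta, zeta}):
  P1: open — no interior node is in the conditioning set.
  P2: blocked at fork node eta ∈ conditioning set.
{eta, zeta} does not satisfy the backdoor criterion.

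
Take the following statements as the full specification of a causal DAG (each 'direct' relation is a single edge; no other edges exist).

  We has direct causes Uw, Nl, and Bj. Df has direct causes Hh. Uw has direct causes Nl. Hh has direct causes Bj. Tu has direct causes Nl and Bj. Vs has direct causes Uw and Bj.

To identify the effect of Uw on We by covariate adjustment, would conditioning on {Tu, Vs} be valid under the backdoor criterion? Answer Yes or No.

Backdoor paths from Uw to We (paths whose first edge points into Uw):
  P1: Uw <- Nl -> We
  P2: Uw <- Nl -> Tu <- Bj -> We
Condition 1 (no descendant of Uw in the set): FAILS — Vs is a descendant of Uw.
Condition 2 (every backdoor path blocked by {Tu, Vs}):
  P1: open — no interior node is in the conditioning set.
  P2: open — collider(s) Tu are conditioned on (or have a conditioned descendant) and no non-collider on the path is in the set.
{Tu, Vs} does not satisfy the backdoor criterion.

No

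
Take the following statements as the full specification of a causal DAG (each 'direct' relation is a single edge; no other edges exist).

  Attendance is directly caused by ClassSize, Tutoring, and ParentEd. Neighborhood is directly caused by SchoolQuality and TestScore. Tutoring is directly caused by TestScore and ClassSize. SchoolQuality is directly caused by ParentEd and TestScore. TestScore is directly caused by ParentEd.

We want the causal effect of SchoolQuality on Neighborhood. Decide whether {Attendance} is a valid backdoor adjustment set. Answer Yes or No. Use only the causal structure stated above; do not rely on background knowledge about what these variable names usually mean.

Backdoor paths from SchoolQuality to Neighborhood (paths whose first edge points into SchoolQuality):
  P1: SchoolQuality <- ParentEd -> TestScore -> Neighborhood
  P2: SchoolQuality <- ParentEd -> Attendance <- ClassSize -> Tutoring <- TestScore -> Neighborhood
  P3: SchoolQuality <- ParentEd -> Attendance <- Tutoring <- TestScore -> Neighborhood
  P4: SchoolQuality <- TestScore -> Neighborhood
Condition 1 (no descendant of SchoolQuality in the set): holds — descendants of SchoolQuality are {Neighborhood}; none are in {Attendance}.
Condition 2 (every backdoor path blocked by {Attendance}):
  P1: open — no interior node is in the conditioning set.
  P2: open — collider(s) Attendance, Tutoring are conditioned on (or have a conditioned descendant) and no non-collider on the path is in the set.
  P3: open — collider(s) Attendance are conditioned on (or have a conditioned descendant) and no non-collider on the path is in the set.
  P4: open — no interior node is in the conditioning set.
{Attendance} does not satisfy the backdoor criterion.

No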